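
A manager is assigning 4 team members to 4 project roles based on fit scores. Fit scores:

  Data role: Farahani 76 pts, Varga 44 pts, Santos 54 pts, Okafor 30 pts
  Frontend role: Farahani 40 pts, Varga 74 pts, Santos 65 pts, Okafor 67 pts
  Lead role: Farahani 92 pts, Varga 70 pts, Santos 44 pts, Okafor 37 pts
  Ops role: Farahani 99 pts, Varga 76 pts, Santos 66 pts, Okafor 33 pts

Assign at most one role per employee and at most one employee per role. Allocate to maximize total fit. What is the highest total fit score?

Optimal: Farahani→Ops role (99 pts), Varga→Lead role (70 pts), Santos→Data role (54 pts), Okafor→Frontend role (67 pts) — total 99+70+54+67 = 290 pts.
Max-entry greedy (repeatedly take the single best remaining cell) gives 264 pts, worse by 26.
No other one-to-one assignment exceeds 290 pts.

Max total: 290 pts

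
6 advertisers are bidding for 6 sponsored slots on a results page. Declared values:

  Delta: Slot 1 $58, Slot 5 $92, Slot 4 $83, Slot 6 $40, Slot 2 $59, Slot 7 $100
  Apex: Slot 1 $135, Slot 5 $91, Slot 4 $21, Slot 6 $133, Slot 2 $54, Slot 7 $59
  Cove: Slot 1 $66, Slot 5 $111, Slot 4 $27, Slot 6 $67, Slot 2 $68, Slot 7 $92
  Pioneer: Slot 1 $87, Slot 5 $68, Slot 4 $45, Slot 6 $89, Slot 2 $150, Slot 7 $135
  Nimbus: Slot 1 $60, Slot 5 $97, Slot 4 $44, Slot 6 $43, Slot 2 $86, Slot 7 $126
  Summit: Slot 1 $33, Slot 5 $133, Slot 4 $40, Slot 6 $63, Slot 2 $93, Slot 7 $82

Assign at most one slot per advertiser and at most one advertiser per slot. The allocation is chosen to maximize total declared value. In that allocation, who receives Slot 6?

Cove receives Slot 6.

This is the linear assignment problem.
Optimal: Delta→Slot 4 ($83), Apex→Slot 1 ($135), Cove→Slot 6 ($67), Pioneer→Slot 2 ($150), Nimbus→Slot 7 ($126), Summit→Slot 5 ($133) — total 83+135+67+150+126+133 = $694.
Cove's own top slot is Slot 5 ($111), but forcing Cove→Slot 5 and reassigning the rest optimally gives only $668 — worse by 26.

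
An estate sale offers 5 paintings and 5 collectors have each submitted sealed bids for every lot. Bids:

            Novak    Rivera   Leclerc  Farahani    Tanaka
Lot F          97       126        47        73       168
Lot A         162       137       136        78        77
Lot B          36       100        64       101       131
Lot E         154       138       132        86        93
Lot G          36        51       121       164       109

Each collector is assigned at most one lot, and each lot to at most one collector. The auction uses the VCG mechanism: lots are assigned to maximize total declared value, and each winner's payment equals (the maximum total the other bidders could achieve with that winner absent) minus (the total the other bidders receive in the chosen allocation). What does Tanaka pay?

Efficient allocation: Novak→Lot A ($162), Rivera→Lot B ($100), Leclerc→Lot E ($132), Farahani→Lot G ($164), Tanaka→Lot F ($168); total welfare W = $726.
Tanaka receives Lot F at value $168, so the others get W − 168 = $558.
Without Tanaka: best allocation of the remaining 4 bidders over all 5 lots is Novak→Lot A ($162), Rivera→Lot F ($126), Leclerc→Lot E ($132), Farahani→Lot G ($164), total $584.
VCG payment = (others' best without Tanaka) − (others' welfare with Tanaka) = 584 − 558 = $26.

Tanaka pays $26.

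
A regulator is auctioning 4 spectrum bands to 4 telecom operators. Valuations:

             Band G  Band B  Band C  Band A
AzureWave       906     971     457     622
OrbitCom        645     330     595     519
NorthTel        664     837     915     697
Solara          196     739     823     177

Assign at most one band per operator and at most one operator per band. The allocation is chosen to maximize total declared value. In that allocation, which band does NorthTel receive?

This is the linear assignment problem.
Optimal: AzureWave→Band B ($971M), OrbitCom→Band G ($645M), NorthTel→Band A ($697M), Solara→Band C ($823M) — total 971+645+697+823 = $3136M.
Row-greedy (each operator in turn takes its best remaining band) gives $2708M, worse by 428.
NorthTel's own top band is Band C ($915M), but forcing NorthTel→Band C and reassigning the rest optimally gives only $3079M — worse by 57.

NorthTel receives Band A.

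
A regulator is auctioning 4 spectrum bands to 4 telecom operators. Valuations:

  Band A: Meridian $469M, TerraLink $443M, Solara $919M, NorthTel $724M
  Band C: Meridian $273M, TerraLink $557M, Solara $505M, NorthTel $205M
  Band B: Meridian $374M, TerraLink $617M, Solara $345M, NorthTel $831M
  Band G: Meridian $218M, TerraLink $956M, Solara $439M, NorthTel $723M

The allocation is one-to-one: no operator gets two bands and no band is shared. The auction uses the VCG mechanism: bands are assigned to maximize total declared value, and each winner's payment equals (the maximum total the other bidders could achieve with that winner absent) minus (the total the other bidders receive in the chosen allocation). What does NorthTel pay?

Efficient allocation: Meridian→Band C ($273M), TerraLink→Band G ($956M), Solara→Band A ($919M), NorthTel→Band B ($831M); total welfare W = $2979M.
NorthTel receives Band B at value $831M, so the others get W − 831 = $2148M.
Without NorthTel: best allocation of the remaining 3 bidders over all 4 bands is Meridian→Band B ($374M), TerraLink→Band G ($956M), Solara→Band A ($919M), total $2249M.
VCG payment = (others' best without NorthTel) − (others' welfare with NorthTel) = 2249 − 2148 = $101M.

NorthTel pays $101M.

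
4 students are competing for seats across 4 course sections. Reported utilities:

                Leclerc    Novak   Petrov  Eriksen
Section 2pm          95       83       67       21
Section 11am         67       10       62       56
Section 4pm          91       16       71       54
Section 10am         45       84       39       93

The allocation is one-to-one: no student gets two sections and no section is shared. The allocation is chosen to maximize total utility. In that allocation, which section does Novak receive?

Novak receives Section 2pm.

Optimal: Leclerc→Section 4pm (91 points), Novak→Section 2pm (83 points), Petrov→Section 11am (62 points), Eriksen→Section 10am (93 points) — total 91+83+62+93 = 329 points.
Row-greedy (each student in turn takes its best remaining section) gives 306 points, worse by 23.
Next-best assignment: Leclerc→Section 11am, Novak→Section 2pm, Petrov→Section 4pm, Eriksen→Section 10am = 314 points.
Swapping Novak↔Leclerc (Novak→Section 4pm 16 points, Leclerc→Section 2pm 95 points) loses 63.
Novak's own top section is Section 10am (84 points), but forcing Novak→Section 10am and reassigning the rest optimally gives only 306 points — worse by 23.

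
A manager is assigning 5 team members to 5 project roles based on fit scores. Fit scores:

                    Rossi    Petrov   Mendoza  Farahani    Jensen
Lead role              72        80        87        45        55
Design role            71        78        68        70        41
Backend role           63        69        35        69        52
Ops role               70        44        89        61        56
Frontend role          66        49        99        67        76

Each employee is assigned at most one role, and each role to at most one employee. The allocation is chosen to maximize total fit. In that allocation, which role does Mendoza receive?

Mendoza receives Ops role.

Optimal: Rossi→Design role (71 pts), Petrov→Lead role (80 pts), Mendoza→Ops role (89 pts), Farahani→Backend role (69 pts), Jensen→Frontend role (76 pts) — total 71+80+89+69+76 = 385 pts.
Next-best assignment: Rossi→Lead role, Petrov→Design role, Mendoza→Ops role, Farahani→Backend role, Jensen→Frontend role = 384 pts.
Mendoza's own top role is Frontend role (99 pts), but forcing Mendoza→Frontend role and reassigning the rest optimally gives only 375 pts — worse by 10.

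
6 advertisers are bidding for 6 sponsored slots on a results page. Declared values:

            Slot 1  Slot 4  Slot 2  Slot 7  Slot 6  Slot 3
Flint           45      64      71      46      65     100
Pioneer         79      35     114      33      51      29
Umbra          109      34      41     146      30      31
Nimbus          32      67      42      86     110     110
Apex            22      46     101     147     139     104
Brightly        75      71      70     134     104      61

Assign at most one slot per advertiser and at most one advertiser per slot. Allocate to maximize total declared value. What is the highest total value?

Maximum total: $670

This is a one-to-one assignment (maximum-weight bipartite matching).
Optimal: Flint→Slot 4 ($64), Pioneer→Slot 2 ($114), Umbra→Slot 1 ($109), Nimbus→Slot 3 ($110), Apex→Slot 6 ($139), Brightly→Slot 7 ($134) — total 64+114+109+110+139+134 = $670.
Column-greedy (each slot in turn goes to its best remaining advertiser) gives $651, worse by 19.
Every other assignment is strictly worse.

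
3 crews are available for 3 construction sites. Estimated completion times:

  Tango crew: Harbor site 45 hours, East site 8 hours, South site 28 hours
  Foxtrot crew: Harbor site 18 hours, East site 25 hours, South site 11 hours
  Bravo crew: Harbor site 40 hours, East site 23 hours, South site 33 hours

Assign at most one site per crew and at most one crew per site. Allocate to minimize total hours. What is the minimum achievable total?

Minimum total: 59 hours

Optimal: Tango crew→East site (8 hours), Foxtrot crew→Harbor site (18 hours), Bravo crew→South site (33 hours) — total 8+18+33 = 59 hours.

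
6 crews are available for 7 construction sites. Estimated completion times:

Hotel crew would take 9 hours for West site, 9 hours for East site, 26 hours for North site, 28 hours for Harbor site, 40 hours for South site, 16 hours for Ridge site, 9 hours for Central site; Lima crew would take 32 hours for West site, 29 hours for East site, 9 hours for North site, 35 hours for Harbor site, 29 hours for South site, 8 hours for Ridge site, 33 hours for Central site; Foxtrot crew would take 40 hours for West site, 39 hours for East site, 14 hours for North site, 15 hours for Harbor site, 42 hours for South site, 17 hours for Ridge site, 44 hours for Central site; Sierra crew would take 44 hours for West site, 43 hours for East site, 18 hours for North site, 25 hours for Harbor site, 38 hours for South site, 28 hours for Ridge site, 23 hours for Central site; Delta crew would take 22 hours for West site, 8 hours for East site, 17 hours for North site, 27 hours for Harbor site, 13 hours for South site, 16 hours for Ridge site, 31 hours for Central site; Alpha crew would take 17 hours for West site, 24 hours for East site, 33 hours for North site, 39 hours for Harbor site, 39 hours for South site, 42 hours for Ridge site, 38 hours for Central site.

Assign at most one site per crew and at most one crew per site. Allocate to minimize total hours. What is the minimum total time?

Min total: 75 hours

This is a one-to-one assignment (minimum-cost bipartite matching).
Optimal: Hotel crew→Central site (9 hours), Lima crew→Ridge site (8 hours), Foxtrot crew→Harbor site (15 hours), Sierra crew→North site (18 hours), Delta crew→East site (8 hours), Alpha crew→West site (17 hours) — total 9+8+15+18+8+17 = 75 hours.
Column-greedy (each site in turn goes to its cheapest remaining crew) gives 121 hours, worse by 46.
Next-best assignment: Hotel crew→East site, Lima crew→Ridge site, Foxtrot crew→Harbor site, Sierra crew→North site, Delta crew→South site, Alpha crew→West site = 80 hours.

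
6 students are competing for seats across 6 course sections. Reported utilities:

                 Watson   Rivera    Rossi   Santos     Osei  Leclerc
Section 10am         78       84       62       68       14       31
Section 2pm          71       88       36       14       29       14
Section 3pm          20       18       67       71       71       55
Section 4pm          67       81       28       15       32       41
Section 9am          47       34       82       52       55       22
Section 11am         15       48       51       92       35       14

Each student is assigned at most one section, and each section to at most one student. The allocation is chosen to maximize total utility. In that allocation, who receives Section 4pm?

Leclerc receives Section 4pm.

Optimal: Watson→Section 10am (78 points), Rivera→Section 2pm (88 points), Rossi→Section 9am (82 points), Santos→Section 11am (92 points), Osei→Section 3pm (71 points), Leclerc→Section 4pm (41 points) — total 78+88+82+92+71+41 = 452 points.
Column-greedy (each section in turn goes to its best remaining student) gives 384 points, worse by 68.
No other one-to-one assignment exceeds 452 points.
Leclerc's own top section is Section 3pm (55 points), but forcing Leclerc→Section 3pm and reassigning the rest optimally gives only 427 points — worse by 25.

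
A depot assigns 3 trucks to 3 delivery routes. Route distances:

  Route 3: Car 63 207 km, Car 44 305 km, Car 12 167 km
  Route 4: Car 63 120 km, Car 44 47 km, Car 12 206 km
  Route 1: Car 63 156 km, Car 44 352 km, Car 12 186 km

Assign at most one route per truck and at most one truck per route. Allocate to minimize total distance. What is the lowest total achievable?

Min total: 370 km

Optimal: Car 63→Route 1 (156 km), Car 44→Route 4 (47 km), Car 12→Route 3 (167 km) — total 156+47+167 = 370 km.
Row-greedy (each truck in turn takes its cheapest remaining route) gives 611 km, worse by 241.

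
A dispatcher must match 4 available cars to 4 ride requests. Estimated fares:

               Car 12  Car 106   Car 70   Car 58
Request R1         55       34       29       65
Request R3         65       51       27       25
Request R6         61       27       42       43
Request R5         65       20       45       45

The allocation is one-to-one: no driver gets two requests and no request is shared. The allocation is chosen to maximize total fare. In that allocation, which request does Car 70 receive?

Optimal: Car 12→Request R5 ($65), Car 106→Request R3 ($51), Car 70→Request R6 ($42), Car 58→Request R1 ($65) — total 65+51+42+65 = $223.
Max-entry greedy (repeatedly take the single best remaining cell) gives $202, worse by 21.
Swapping Car 106↔Car 58 (Car 106→Request R1 $34, Car 58→Request R3 $25) loses 57.
Car 70's own top request is Request R5 ($45), but forcing Car 70→Request R5 and reassigning the rest optimally gives only $222 — worse by 1.

Car 70 receives Request R6.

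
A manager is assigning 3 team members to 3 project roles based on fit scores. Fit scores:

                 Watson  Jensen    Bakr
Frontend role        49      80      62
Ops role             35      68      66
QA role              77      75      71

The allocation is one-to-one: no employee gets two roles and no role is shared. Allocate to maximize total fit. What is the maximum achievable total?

This is the linear assignment problem.
Optimal: Watson→QA role (77 pts), Jensen→Frontend role (80 pts), Bakr→Ops role (66 pts) — total 77+80+66 = 223 pts.
Next-best assignment: Watson→QA role, Jensen→Ops role, Bakr→Frontend role = 207 pts.
Every other assignment is strictly worse.

Maximum total: 223 pts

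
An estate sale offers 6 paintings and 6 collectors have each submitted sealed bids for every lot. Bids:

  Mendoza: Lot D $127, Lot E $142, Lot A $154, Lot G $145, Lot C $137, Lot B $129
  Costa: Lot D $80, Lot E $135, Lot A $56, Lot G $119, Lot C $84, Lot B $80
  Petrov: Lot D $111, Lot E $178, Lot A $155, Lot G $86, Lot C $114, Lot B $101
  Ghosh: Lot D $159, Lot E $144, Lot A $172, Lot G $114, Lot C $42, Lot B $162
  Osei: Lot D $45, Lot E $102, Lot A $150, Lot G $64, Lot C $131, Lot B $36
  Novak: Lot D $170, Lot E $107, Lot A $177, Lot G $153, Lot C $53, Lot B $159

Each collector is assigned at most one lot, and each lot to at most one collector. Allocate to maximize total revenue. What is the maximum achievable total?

This is a one-to-one assignment (maximum-weight bipartite matching).
Optimal: Mendoza→Lot C ($137), Costa→Lot G ($119), Petrov→Lot E ($178), Ghosh→Lot B ($162), Osei→Lot A ($150), Novak→Lot D ($170) — total 137+119+178+162+150+170 = $916.
Swapping Petrov↔Costa (Petrov→Lot G $86, Costa→Lot E $135) loses 76.
Checked against all permutations: $916 is optimal.

Max total: $916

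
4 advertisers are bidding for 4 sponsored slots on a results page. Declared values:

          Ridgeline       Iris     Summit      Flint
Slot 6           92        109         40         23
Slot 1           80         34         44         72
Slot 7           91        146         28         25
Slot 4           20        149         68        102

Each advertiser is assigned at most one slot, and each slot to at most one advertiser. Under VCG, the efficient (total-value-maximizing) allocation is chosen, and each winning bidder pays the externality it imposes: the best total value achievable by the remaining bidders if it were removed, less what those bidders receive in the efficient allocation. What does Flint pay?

Efficient allocation: Ridgeline→Slot 6 ($92), Iris→Slot 7 ($146), Summit→Slot 1 ($44), Flint→Slot 4 ($102); total welfare W = $384.
Flint receives Slot 4 at value $102, so the others get W − 102 = $282.
Without Flint: best allocation of the remaining 3 bidders over all 4 slots is Ridgeline→Slot 6 ($92), Iris→Slot 7 ($146), Summit→Slot 4 ($68), total $306.
VCG payment = (others' best without Flint) − (others' welfare with Flint) = 306 − 282 = $24.

Flint pays $24.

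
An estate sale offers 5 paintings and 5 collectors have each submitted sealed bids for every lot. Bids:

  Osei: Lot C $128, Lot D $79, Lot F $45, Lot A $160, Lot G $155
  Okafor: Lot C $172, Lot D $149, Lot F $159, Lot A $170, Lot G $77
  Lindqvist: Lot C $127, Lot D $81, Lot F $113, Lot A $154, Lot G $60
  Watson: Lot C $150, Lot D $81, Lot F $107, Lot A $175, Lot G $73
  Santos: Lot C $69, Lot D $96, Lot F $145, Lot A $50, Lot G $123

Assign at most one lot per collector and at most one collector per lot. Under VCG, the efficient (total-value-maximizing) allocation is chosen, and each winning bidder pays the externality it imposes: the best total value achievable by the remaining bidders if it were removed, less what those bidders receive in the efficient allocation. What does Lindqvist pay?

Lindqvist pays $48.

Efficient allocation: Osei→Lot G ($155), Okafor→Lot D ($149), Lindqvist→Lot A ($154), Watson→Lot C ($150), Santos→Lot F ($145); total welfare W = $753.
Lindqvist receives Lot A at value $154, so the others get W − 154 = $599.
Without Lindqvist: best allocation of the remaining 4 bidders over all 5 lots is Osei→Lot G ($155), Okafor→Lot C ($172), Watson→Lot A ($175), Santos→Lot F ($145), total $647.
VCG payment = (others' best without Lindqvist) − (others' welfare with Lindqvist) = 647 − 599 = $48.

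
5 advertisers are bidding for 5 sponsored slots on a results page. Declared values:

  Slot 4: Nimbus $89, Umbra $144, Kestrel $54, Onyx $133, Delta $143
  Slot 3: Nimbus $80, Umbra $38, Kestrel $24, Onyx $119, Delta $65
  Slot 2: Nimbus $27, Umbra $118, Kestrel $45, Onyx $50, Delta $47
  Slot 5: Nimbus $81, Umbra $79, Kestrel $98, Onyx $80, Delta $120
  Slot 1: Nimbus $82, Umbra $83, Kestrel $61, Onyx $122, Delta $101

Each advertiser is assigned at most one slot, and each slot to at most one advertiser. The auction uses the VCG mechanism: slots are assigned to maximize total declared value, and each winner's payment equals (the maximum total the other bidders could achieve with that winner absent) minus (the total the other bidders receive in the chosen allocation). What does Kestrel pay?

Efficient allocation: Nimbus→Slot 3 ($80), Umbra→Slot 2 ($118), Kestrel→Slot 5 ($98), Onyx→Slot 1 ($122), Delta→Slot 4 ($143); total welfare W = $561.
Kestrel receives Slot 5 at value $98, so the others get W − 98 = $463.
Without Kestrel: best allocation of the remaining 4 bidders over all 5 slots is Nimbus→Slot 3 ($80), Umbra→Slot 4 ($144), Onyx→Slot 1 ($122), Delta→Slot 5 ($120), total $466.
VCG payment = (others' best without Kestrel) − (others' welfare with Kestrel) = 466 − 463 = $3.

Kestrel pays $3.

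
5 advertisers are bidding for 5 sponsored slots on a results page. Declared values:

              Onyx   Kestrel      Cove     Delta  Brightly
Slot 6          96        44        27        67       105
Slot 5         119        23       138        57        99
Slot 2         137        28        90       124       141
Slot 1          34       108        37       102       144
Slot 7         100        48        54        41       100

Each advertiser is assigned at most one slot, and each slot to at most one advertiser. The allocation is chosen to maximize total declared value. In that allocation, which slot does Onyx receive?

This is the linear assignment problem.
Optimal: Onyx→Slot 7 ($100), Kestrel→Slot 1 ($108), Cove→Slot 5 ($138), Delta→Slot 2 ($124), Brightly→Slot 6 ($105) — total 100+108+138+124+105 = $575.
No other one-to-one assignment exceeds $575.
Onyx's own top slot is Slot 2 ($137), but forcing Onyx→Slot 2 and reassigning the rest optimally gives only $550 — worse by 25.

Onyx receives Slot 7.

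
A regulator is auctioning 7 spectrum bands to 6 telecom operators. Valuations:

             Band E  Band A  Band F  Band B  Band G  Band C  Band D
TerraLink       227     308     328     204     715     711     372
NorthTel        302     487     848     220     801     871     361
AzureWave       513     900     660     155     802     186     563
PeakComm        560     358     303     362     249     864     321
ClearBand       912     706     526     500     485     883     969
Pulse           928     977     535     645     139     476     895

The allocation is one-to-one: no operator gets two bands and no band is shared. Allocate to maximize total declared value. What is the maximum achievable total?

Optimal: TerraLink→Band G ($715M), NorthTel→Band F ($848M), AzureWave→Band A ($900M), PeakComm→Band C ($864M), ClearBand→Band D ($969M), Pulse→Band E ($928M) — total 715+848+900+864+969+928 = $5224M.
Max-entry greedy (repeatedly take the single best remaining cell) gives $4507M, worse by 717.
Swapping Pulse↔TerraLink (Pulse→Band G $139M, TerraLink→Band E $227M) loses 1277.
Every other assignment is strictly worse.

Maximum total: $5224M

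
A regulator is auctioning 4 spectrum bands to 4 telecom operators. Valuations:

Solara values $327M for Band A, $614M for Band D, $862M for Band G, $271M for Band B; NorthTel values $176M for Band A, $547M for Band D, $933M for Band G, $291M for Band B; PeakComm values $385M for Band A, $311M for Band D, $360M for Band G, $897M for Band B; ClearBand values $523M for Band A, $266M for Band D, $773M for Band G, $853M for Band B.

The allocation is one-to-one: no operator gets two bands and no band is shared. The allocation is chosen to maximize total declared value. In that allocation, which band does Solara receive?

Solara receives Band D.

Optimal: Solara→Band D ($614M), NorthTel→Band G ($933M), PeakComm→Band B ($897M), ClearBand→Band A ($523M) — total 614+933+897+523 = $2967M.
Row-greedy (each operator in turn takes its best remaining band) gives $2829M, worse by 138.
Swapping Solara↔NorthTel (Solara→Band G $862M, NorthTel→Band D $547M) loses 138.
Solara's own top band is Band G ($862M), but forcing Solara→Band G and reassigning the rest optimally gives only $2829M — worse by 138.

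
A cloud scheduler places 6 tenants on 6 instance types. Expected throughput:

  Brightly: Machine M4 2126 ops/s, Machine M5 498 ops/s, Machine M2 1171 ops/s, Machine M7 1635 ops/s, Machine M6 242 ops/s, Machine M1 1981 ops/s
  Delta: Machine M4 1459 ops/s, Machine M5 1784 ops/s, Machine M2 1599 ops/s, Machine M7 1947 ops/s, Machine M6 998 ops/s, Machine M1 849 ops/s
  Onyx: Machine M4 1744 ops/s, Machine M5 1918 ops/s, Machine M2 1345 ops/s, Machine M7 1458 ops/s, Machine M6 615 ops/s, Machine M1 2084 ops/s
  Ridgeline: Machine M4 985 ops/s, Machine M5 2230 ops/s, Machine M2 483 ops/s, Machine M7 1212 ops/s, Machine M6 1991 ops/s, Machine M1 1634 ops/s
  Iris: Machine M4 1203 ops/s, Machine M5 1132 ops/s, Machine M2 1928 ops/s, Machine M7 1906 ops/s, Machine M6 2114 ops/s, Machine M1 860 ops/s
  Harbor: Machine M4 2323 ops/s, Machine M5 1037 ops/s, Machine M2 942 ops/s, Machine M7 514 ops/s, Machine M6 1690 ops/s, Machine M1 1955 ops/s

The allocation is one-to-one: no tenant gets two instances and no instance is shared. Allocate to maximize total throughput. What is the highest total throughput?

Optimal: Brightly→Machine M1 (1981 ops/s), Delta→Machine M7 (1947 ops/s), Onyx→Machine M5 (1918 ops/s), Ridgeline→Machine M6 (1991 ops/s), Iris→Machine M2 (1928 ops/s), Harbor→Machine M4 (2323 ops/s) — total 1981+1947+1918+1991+1928+2323 = 12088 ops/s.
Row-greedy (each tenant in turn takes its best remaining instance) gives 11443 ops/s, worse by 645.

Max total: 12088 ops/s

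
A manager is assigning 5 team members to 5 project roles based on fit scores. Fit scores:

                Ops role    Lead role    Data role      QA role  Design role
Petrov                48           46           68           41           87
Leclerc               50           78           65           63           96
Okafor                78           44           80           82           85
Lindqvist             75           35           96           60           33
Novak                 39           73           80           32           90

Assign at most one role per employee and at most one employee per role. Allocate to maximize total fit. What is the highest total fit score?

Maximum total: 402 pts

This is the linear assignment problem.
Optimal: Petrov→Design role (87 pts), Leclerc→Lead role (78 pts), Okafor→QA role (82 pts), Lindqvist→Ops role (75 pts), Novak→Data role (80 pts) — total 87+78+82+75+80 = 402 pts.
Max-entry greedy (repeatedly take the single best remaining cell) gives 395 pts, worse by 7.
Next-best assignment: Petrov→Design role, Leclerc→QA role, Okafor→Ops role, Lindqvist→Data role, Novak→Lead role = 397 pts.
Swapping Lindqvist↔Novak (Lindqvist→Data role 96 pts, Novak→Ops role 39 pts) loses 20.
Every other assignment is strictly worse.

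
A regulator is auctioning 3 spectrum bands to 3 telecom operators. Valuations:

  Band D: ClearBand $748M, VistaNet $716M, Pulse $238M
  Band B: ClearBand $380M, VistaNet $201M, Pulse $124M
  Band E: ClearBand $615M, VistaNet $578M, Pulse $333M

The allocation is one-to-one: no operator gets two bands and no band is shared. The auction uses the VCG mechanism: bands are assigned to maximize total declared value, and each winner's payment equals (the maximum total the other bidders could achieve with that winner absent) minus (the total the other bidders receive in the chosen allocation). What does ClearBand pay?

ClearBand pays $209M.

Efficient allocation: ClearBand→Band E ($615M), VistaNet→Band D ($716M), Pulse→Band B ($124M); total welfare W = $1455M.
ClearBand receives Band E at value $615M, so the others get W − 615 = $840M.
Without ClearBand: best allocation of the remaining 2 bidders over all 3 bands is VistaNet→Band D ($716M), Pulse→Band E ($333M), total $1049M.
VCG payment = (others' best without ClearBand) − (others' welfare with ClearBand) = 1049 − 840 = $209M.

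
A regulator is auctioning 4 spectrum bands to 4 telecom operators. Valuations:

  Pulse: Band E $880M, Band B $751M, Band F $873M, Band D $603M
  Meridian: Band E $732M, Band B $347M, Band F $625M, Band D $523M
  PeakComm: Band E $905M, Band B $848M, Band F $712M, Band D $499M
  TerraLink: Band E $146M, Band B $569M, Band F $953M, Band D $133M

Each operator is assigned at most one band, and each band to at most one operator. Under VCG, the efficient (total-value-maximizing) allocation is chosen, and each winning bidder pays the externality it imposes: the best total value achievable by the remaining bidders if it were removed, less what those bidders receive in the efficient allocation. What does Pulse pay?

Efficient allocation: Pulse→Band E ($880M), Meridian→Band D ($523M), PeakComm→Band B ($848M), TerraLink→Band F ($953M); total welfare W = $3204M.
Pulse receives Band E at value $880M, so the others get W − 880 = $2324M.
Without Pulse: best allocation of the remaining 3 bidders over all 4 bands is Meridian→Band E ($732M), PeakComm→Band B ($848M), TerraLink→Band F ($953M), total $2533M.
VCG payment = (others' best without Pulse) − (others' welfare with Pulse) = 2533 − 2324 = $209M.

Pulse pays $209M.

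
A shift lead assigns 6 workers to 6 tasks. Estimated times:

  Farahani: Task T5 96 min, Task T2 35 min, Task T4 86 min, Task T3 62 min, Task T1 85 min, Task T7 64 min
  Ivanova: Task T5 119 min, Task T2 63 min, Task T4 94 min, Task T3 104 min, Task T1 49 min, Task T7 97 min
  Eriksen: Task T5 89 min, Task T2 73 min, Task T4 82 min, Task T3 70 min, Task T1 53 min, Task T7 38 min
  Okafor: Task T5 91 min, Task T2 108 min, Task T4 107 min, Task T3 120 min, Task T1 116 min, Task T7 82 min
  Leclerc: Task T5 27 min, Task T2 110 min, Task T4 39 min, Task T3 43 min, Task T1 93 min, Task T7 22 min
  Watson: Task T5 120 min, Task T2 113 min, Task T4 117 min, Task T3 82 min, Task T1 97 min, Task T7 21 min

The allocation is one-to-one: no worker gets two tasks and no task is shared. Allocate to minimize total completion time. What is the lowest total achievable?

Treat this as an assignment problem: match each worker to one task.
Optimal: Farahani→Task T2 (35 min), Ivanova→Task T1 (49 min), Eriksen→Task T3 (70 min), Okafor→Task T5 (91 min), Leclerc→Task T4 (39 min), Watson→Task T7 (21 min) — total 35+49+70+91+39+21 = 305 min.
Column-greedy (each task in turn goes to its cheapest remaining worker) gives 357 min, worse by 52.
Checked against all permutations: 305 min is optimal.

Min total: 305 min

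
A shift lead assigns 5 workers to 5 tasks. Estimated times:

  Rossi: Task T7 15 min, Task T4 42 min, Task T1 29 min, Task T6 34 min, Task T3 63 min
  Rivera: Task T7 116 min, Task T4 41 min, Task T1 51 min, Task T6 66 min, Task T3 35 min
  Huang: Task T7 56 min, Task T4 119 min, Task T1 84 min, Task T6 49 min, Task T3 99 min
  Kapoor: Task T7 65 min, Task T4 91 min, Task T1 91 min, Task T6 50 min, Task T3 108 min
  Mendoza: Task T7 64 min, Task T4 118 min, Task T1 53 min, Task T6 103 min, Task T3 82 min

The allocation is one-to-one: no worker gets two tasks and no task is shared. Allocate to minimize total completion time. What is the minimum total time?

Optimal: Rossi→Task T4 (42 min), Rivera→Task T3 (35 min), Huang→Task T7 (56 min), Kapoor→Task T6 (50 min), Mendoza→Task T1 (53 min) — total 42+35+56+50+53 = 236 min.
Min-entry greedy (repeatedly take the single cheapest remaining cell) gives 243 min, worse by 7.
Next-best assignment: Rossi→Task T7, Rivera→Task T3, Huang→Task T6, Kapoor→Task T4, Mendoza→Task T1 = 243 min.
No other one-to-one assignment undercuts 236 min.

Min total: 236 min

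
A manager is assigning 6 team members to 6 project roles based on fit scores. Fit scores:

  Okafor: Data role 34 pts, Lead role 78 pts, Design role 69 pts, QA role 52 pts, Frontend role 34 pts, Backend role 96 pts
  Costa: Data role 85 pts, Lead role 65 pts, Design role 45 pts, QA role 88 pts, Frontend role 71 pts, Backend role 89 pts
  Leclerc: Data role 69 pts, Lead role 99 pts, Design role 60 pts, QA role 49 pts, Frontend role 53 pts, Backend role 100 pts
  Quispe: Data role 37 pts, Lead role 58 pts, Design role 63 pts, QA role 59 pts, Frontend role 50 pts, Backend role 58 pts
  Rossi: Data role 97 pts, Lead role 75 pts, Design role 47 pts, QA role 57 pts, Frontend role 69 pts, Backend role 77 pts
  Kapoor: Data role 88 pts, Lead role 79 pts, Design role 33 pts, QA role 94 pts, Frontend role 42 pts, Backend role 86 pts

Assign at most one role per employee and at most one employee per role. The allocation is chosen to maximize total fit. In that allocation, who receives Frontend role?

This is the linear assignment problem.
Optimal: Okafor→Backend role (96 pts), Costa→Frontend role (71 pts), Leclerc→Lead role (99 pts), Quispe→Design role (63 pts), Rossi→Data role (97 pts), Kapoor→QA role (94 pts) — total 96+71+99+63+97+94 = 520 pts.
Column-greedy (each role in turn goes to its best remaining employee) gives 488 pts, worse by 32.
Swapping Okafor↔Rossi (Okafor→Data role 34 pts, Rossi→Backend role 77 pts) loses 82.
Costa's own top role is Backend role (89 pts), but forcing Costa→Backend role and reassigning the rest optimally gives only 498 pts — worse by 22.

Costa receives Frontend role.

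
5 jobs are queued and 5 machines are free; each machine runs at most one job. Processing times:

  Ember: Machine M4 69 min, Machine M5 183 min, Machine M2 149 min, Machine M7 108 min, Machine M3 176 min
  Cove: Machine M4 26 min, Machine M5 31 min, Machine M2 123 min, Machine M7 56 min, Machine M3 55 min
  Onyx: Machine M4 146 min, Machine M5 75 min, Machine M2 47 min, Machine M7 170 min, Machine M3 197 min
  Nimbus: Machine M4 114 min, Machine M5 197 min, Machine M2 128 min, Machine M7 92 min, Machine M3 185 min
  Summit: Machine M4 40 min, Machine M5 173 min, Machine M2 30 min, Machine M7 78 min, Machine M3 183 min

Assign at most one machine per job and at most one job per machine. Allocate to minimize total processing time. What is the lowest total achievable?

Optimal: Ember→Machine M4 (69 min), Cove→Machine M3 (55 min), Onyx→Machine M5 (75 min), Nimbus→Machine M7 (92 min), Summit→Machine M2 (30 min) — total 69+55+75+92+30 = 321 min.
Min-entry greedy (repeatedly take the single cheapest remaining cell) gives 399 min, worse by 78.

Minimum total: 321 min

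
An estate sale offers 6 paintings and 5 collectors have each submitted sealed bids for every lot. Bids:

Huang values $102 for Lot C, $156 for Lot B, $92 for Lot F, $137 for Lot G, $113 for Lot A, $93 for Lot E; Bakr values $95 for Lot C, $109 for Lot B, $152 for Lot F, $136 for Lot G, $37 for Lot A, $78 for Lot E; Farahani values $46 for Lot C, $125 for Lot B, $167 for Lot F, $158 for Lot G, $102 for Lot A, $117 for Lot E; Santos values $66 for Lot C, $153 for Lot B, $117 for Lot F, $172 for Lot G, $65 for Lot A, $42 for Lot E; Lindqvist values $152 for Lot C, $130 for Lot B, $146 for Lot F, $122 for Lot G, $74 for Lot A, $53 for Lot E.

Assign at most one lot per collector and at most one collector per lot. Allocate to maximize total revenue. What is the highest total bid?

Optimal: Huang→Lot B ($156), Bakr→Lot F ($152), Farahani→Lot E ($117), Santos→Lot G ($172), Lindqvist→Lot C ($152) — total 156+152+117+172+152 = $749.

Max total: $749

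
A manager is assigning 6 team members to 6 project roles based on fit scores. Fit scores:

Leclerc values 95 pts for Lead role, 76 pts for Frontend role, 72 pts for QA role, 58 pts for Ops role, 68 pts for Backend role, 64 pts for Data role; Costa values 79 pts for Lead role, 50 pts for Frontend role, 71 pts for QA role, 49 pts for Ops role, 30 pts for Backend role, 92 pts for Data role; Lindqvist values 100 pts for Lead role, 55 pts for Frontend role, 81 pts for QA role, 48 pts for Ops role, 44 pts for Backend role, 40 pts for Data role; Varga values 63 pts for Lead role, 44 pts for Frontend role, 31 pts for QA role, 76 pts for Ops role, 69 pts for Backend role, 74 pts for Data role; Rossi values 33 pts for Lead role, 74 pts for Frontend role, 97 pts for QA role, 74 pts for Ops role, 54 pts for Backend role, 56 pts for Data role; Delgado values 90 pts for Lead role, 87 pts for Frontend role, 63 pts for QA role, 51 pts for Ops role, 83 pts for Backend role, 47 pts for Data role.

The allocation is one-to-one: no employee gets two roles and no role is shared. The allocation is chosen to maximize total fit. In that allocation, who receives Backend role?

Delgado receives Backend role.

Optimal: Leclerc→Frontend role (76 pts), Costa→Data role (92 pts), Lindqvist→Lead role (100 pts), Varga→Ops role (76 pts), Rossi→QA role (97 pts), Delgado→Backend role (83 pts) — total 76+92+100+76+97+83 = 524 pts.
Max-entry greedy (repeatedly take the single best remaining cell) gives 520 pts, worse by 4.
Delgado's own top role is Lead role (90 pts), but forcing Delgado→Lead role and reassigning the rest optimally gives only 482 pts — worse by 42.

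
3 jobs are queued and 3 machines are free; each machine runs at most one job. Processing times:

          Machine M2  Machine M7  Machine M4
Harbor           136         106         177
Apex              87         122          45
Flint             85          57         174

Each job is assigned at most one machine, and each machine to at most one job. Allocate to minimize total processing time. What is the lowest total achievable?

Optimal: Harbor→Machine M7 (106 min), Apex→Machine M4 (45 min), Flint→Machine M2 (85 min) — total 106+45+85 = 236 min.
Next-best assignment: Harbor→Machine M2, Apex→Machine M4, Flint→Machine M7 = 238 min.

Minimum total: 236 min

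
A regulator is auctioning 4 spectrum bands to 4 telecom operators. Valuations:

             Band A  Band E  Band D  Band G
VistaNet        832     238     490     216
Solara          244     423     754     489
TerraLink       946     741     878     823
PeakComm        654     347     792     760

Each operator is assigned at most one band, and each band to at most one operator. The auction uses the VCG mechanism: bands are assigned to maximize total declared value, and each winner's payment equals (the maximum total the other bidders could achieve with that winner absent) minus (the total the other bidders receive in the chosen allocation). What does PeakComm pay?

Efficient allocation: VistaNet→Band A ($832M), Solara→Band D ($754M), TerraLink→Band E ($741M), PeakComm→Band G ($760M); total welfare W = $3087M.
PeakComm receives Band G at value $760M, so the others get W − 760 = $2327M.
Without PeakComm: best allocation of the remaining 3 bidders over all 4 bands is VistaNet→Band A ($832M), Solara→Band D ($754M), TerraLink→Band G ($823M), total $2409M.
VCG payment = (others' best without PeakComm) − (others' welfare with PeakComm) = 2409 − 2327 = $82M.

PeakComm pays $82M.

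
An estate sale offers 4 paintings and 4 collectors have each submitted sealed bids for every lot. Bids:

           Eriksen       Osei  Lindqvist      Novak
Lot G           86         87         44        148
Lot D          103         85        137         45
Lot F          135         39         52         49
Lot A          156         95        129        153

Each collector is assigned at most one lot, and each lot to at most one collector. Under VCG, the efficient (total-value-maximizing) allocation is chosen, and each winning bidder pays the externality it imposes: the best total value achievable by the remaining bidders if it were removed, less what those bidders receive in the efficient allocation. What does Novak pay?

Efficient allocation: Eriksen→Lot F ($135), Osei→Lot A ($95), Lindqvist→Lot D ($137), Novak→Lot G ($148); total welfare W = $515.
Novak receives Lot G at value $148, so the others get W − 148 = $367.
Without Novak: best allocation of the remaining 3 bidders over all 4 lots is Eriksen→Lot A ($156), Osei→Lot G ($87), Lindqvist→Lot D ($137), total $380.
VCG payment = (others' best without Novak) − (others' welfare with Novak) = 380 − 367 = $13.

Novak pays $13.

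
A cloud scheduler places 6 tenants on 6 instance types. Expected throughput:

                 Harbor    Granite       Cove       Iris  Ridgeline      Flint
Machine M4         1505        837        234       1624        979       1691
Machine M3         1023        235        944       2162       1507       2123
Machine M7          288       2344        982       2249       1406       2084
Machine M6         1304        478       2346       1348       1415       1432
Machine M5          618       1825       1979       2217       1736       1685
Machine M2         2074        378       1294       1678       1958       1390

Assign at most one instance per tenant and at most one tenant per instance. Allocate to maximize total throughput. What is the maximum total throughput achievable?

Maximum total: 12493 ops/s

Optimal: Harbor→Machine M4 (1505 ops/s), Granite→Machine M7 (2344 ops/s), Cove→Machine M6 (2346 ops/s), Iris→Machine M5 (2217 ops/s), Ridgeline→Machine M2 (1958 ops/s), Flint→Machine M3 (2123 ops/s) — total 1505+2344+2346+2217+1958+2123 = 12493 ops/s.
Max-entry greedy (repeatedly take the single best remaining cell) gives 12083 ops/s, worse by 410.
Checked against all permutations: 12493 ops/s is optimal.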